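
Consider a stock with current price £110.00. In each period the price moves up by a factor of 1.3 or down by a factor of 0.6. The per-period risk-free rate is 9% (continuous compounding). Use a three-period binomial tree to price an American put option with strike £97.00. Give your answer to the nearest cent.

Risk-neutral probability p = (e^0.09 − 0.6)/(1.3 − 0.6) = 0.4942/0.7000 = 0.7060
Terminal stock prices: S_uuu = 241.7, S_uud = 111.5, S_udd = 51.48, S_ddd = 23.76
Terminal payoffs (K − S): max(-144.7, 0) = 0, max(-14.54, 0) = 0, max(45.52, 0) = 45.52, max(73.24, 0) = 73.24
Node uu (S = 185.9): continuation = e^(−0.09)·[0.7060·0.0000 + 0.2940·0.0000] = 0.0000; exercise value = 0.0000 ≤ continuation, so V_uu = 0.0000
Node ud (S = 85.8): continuation = e^(−0.09)·[0.7060·0.0000 + 0.2940·45.5200] = 12.2326; exercise value = 11.2000 ≤ continuation, so V_ud = 12.2326
Node dd (S = 39.6): continuation = e^(−0.09)·[0.7060·45.5200 + 0.2940·73.2400] = 49.0513; exercise value = 57.4000 > continuation, so V_dd = 57.4000 (exercise)
Node u (S = 143): continuation = e^(−0.09)·[0.7060·0.0000 + 0.2940·12.2326] = 3.2872; exercise value = 0.0000 ≤ continuation, so V_u = 3.2872
Node d (S = 66): continuation = e^(−0.09)·[0.7060·12.2326 + 0.2940·57.4000] = 23.3175; exercise value = 31.0000 > continuation, so V_d = 31.0000 (exercise)
Node 0 (S = 110): continuation = e^(−0.09)·[0.7060·3.2872 + 0.2940·31.0000] = 10.4515; exercise value = 0.0000 ≤ continuation, so V_0 = 10.4515

£10.45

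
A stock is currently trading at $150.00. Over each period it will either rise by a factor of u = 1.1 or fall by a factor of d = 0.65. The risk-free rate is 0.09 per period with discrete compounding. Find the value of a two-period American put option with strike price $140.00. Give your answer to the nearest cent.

$1.47

Risk-neutral probability p = (1 + 0.09 − 0.65)/(1.1 − 0.65) = 0.4400/0.4500 = 0.9778
Terminal stock prices: S_uu = 181.5, S_ud = 107.2, S_dd = 63.38
Terminal payoffs (K − S): max(-41.5, 0) = 0, max(32.75, 0) = 32.75, max(76.62, 0) = 76.62
Node u (S = 165): continuation = 1/1.09·[0.9778·0.0000 + 0.0222·32.7500] = 0.6677; exercise value = 0.0000 ≤ continuation, so V_u = 0.6677
Node d (S = 97.5): continuation = 1/1.09·[0.9778·32.7500 + 0.0222·76.6250] = 30.9404; exercise value = 42.5000 > continuation, so V_d = 42.5000 (exercise)
Node 0 (S = 150): continuation = 1/1.09·[0.9778·0.6677 + 0.0222·42.5000] = 1.4654; exercise value = 0.0000 ≤ continuation, so V_0 = 1.4654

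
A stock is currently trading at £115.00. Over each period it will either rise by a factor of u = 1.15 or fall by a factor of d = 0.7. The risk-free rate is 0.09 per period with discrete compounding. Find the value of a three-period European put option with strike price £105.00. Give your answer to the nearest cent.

Risk-neutral probability p = (1 + 0.09 − 0.7)/(1.15 − 0.7) = 0.3900/0.4500 = 0.8667
Terminal stock prices: S_uuu = 174.9, S_uud = 106.5, S_udd = 64.8, S_ddd = 39.44
Terminal payoffs (K − S): max(-69.9, 0) = 0, max(-1.461, 0) = 0, max(40.2, 0) = 40.2, max(65.56, 0) = 65.56
Node uu (S = 152.1): V_uu = 1/1.09·[0.8667·0.0000 + 0.1333·0.0000] = 0.0000
Node ud (S = 92.57): V_ud = 1/1.09·[0.8667·0.0000 + 0.1333·40.1975] = 4.9171
Node dd (S = 56.35): V_dd = 1/1.09·[0.8667·40.1975 + 0.1333·65.5550] = 39.9803
Node u (S = 132.2): V_u = 1/1.09·[0.8667·0.0000 + 0.1333·4.9171] = 0.6015
Node d (S = 80.5): V_d = 1/1.09·[0.8667·4.9171 + 0.1333·39.9803] = 8.8002
Node 0 (S = 115): V_0 = 1/1.09·[0.8667·0.6015 + 0.1333·8.8002] = 1.5547

£1.55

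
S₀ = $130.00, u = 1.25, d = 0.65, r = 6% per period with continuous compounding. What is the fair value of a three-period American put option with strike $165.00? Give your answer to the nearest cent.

$39.18

Risk-neutral probability p = (e^0.06 − 0.65)/(1.25 − 0.65) = 0.4118/0.6000 = 0.6864
Terminal stock prices: S_uuu = 253.9, S_uud = 132, S_udd = 68.66, S_ddd = 35.7
Terminal payoffs (K − S): max(-88.91, 0) = 0, max(32.97, 0) = 32.97, max(96.34, 0) = 96.34, max(129.3, 0) = 129.3
Node uu (S = 203.1): continuation = e^(−0.06)·[0.6864·0.0000 + 0.3136·32.9688] = 9.7371; exercise value = 0.0000 ≤ continuation, so V_uu = 9.7371
Node ud (S = 105.6): continuation = e^(−0.06)·[0.6864·32.9688 + 0.3136·96.3438] = 49.7661; exercise value = 59.3750 > continuation, so V_ud = 59.3750 (exercise)
Node dd (S = 54.93): continuation = e^(−0.06)·[0.6864·96.3438 + 0.3136·129.2987] = 100.4661; exercise value = 110.0750 > continuation, so V_dd = 110.0750 (exercise)
Node u (S = 162.5): continuation = e^(−0.06)·[0.6864·9.7371 + 0.3136·59.3750] = 23.8302; exercise value = 2.5000 ≤ continuation, so V_u = 23.8302
Node d (S = 84.5): continuation = e^(−0.06)·[0.6864·59.3750 + 0.3136·110.0750] = 70.8911; exercise value = 80.5000 > continuation, so V_d = 80.5000 (exercise)
Node 0 (S = 130): continuation = e^(−0.06)·[0.6864·23.8302 + 0.3136·80.5000] = 39.1795; exercise value = 35.0000 ≤ continuation, so V_0 = 39.1795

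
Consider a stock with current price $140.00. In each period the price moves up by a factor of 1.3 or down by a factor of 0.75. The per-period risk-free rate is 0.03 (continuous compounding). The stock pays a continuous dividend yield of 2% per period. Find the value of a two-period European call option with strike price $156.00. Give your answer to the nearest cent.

$16.97

Per-period risk-free factor R = e^0.03 = 1.0305; dividend-adjusted growth = e^(0.03−0.02) = 1.0101.
Risk-neutral probability p = (1.0101 − 0.75)/(1.3 − 0.75) = 0.2601/0.5500 = 0.4728
Terminal stock prices: S_uu = 236.6, S_ud = 136.5, S_dd = 78.75
Terminal payoffs (S − K): max(80.6, 0) = 80.6, max(-19.5, 0) = 0, max(-77.25, 0) = 0
Node u (S = 182): V_u = e^(−0.03)·[0.4728·80.6000 + 0.5272·0.0000] = 36.9829
Node d (S = 105): V_d = e^(−0.03)·[0.4728·0.0000 + 0.5272·0.0000] = 0.0000
Node 0 (S = 140): V_0 = e^(−0.03)·[0.4728·36.9829 + 0.5272·0.0000] = 16.9694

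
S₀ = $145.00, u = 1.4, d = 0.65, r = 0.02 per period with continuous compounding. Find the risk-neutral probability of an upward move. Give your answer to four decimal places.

p = 0.4936

Risk-neutral probability p = (e^0.02 − 0.65)/(1.4 − 0.65) = 0.3702/0.7500 = 0.4936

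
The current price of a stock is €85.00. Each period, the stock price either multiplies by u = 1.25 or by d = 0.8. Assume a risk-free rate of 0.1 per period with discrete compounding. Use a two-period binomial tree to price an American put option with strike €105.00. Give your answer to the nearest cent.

Risk-neutral probability p = (1 + 0.1 − 0.8)/(1.25 − 0.8) = 0.3000/0.4500 = 0.6667
Terminal stock prices: S_uu = 132.8, S_ud = 85, S_dd = 54.4
Terminal payoffs (K − S): max(-27.81, 0) = 0, max(20, 0) = 20, max(50.6, 0) = 50.6
Node u (S = 106.2): continuation = 1/1.1·[0.6667·0.0000 + 0.3333·20.0000] = 6.0606; exercise value = 0.0000 ≤ continuation, so V_u = 6.0606
Node d (S = 68): continuation = 1/1.1·[0.6667·20.0000 + 0.3333·50.6000] = 27.4545; exercise value = 37.0000 > continuation, so V_d = 37.0000 (exercise)
Node 0 (S = 85): continuation = 1/1.1·[0.6667·6.0606 + 0.3333·37.0000] = 14.8852; exercise value = 20.0000 > continuation, so V_0 = 20.0000 (exercise)

€20.00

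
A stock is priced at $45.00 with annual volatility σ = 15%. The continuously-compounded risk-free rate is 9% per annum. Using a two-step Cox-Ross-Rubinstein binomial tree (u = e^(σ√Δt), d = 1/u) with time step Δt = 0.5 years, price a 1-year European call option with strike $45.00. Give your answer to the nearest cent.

CRR parameters: u = e^(σ√Δt) = e^(0.15·√0.5) = 1.1119, d = 1/u = 0.8994
Per-period rate: rΔt = 0.09·0.5 = 0.045, so R = e^0.045 = 1.0460
Risk-neutral probability p = (e^0.045 − 0.8994)/(1.1119 − 0.8994) = 0.1467/0.2125 = 0.6901
Terminal stock prices: S_uu = 55.63, S_ud = 45, S_dd = 36.4
Terminal payoffs (S − K): max(10.63, 0) = 10.63, max(0, 0) = 0, max(-8.601, 0) = 0
Node u (S = 50.04): V_u = e^(−0.045)·[0.6901·10.6340 + 0.3099·0.0000] = 7.0154
Node d (S = 40.47): V_d = e^(−0.045)·[0.6901·0.0000 + 0.3099·0.0000] = 0.0000
Node 0 (S = 45): V_0 = e^(−0.045)·[0.6901·7.0154 + 0.3099·0.0000] = 4.6282

$4.63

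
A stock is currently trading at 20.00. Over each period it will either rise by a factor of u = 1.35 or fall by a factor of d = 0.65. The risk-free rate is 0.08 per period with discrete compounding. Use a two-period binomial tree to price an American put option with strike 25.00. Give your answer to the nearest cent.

Risk-neutral probability p = (1 + 0.08 − 0.65)/(1.35 − 0.65) = 0.4300/0.7000 = 0.6143
Terminal stock prices: S_uu = 36.45, S_ud = 17.55, S_dd = 8.45
Terminal payoffs (K − S): max(-11.45, 0) = 0, max(7.45, 0) = 7.45, max(16.55, 0) = 16.55
Node u (S = 27): continuation = 1/1.08·[0.6143·0.0000 + 0.3857·7.4500] = 2.6607; exercise value = 0.0000 ≤ continuation, so V_u = 2.6607
Node d (S = 13): continuation = 1/1.08·[0.6143·7.4500 + 0.3857·16.5500] = 10.1481; exercise value = 12.0000 > continuation, so V_d = 12.0000 (exercise)
Node 0 (S = 20): continuation = 1/1.08·[0.6143·2.6607 + 0.3857·12.0000] = 5.7991; exercise value = 5.0000 ≤ continuation, so V_0 = 5.7991

5.80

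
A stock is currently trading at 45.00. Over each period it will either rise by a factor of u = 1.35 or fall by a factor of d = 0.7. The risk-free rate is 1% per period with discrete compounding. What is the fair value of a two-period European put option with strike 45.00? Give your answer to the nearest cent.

Risk-neutral probability p = (1 + 0.01 − 0.7)/(1.35 − 0.7) = 0.3100/0.6500 = 0.4769
Terminal stock prices: S_uu = 82.01, S_ud = 42.53, S_dd = 22.05
Terminal payoffs (K − S): max(-37.01, 0) = 0, max(2.475, 0) = 2.475, max(22.95, 0) = 22.95
Node u (S = 60.75): V_u = 1/1.01·[0.4769·0.0000 + 0.5231·2.4750] = 1.2818
Node d (S = 31.5): V_d = 1/1.01·[0.4769·2.4750 + 0.5231·22.9500] = 13.0545
Node 0 (S = 45): V_0 = 1/1.01·[0.4769·1.2818 + 0.5231·13.0545] = 7.3661

7.37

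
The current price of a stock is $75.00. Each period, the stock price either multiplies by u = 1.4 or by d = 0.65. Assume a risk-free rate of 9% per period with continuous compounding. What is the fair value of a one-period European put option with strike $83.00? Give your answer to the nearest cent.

$12.76

Risk-neutral probability p = (e^0.09 − 0.65)/(1.4 − 0.65) = 0.4442/0.7500 = 0.5922
Terminal stock prices: S_u = 105, S_d = 48.75
Terminal payoffs (K − S): max(-22, 0) = 0, max(34.25, 0) = 34.25
Node 0 (S = 75): V_0 = e^(−0.09)·[0.5922·0.0000 + 0.4078·34.2500] = 12.7640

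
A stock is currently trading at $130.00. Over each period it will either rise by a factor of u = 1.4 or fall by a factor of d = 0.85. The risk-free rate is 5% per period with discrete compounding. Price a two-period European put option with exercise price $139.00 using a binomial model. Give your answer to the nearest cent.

Risk-neutral probability p = (1 + 0.05 − 0.85)/(1.4 − 0.85) = 0.2000/0.5500 = 0.3636
Terminal stock prices: S_uu = 254.8, S_ud = 154.7, S_dd = 93.92
Terminal payoffs (K − S): max(-115.8, 0) = 0, max(-15.7, 0) = 0, max(45.08, 0) = 45.08
Node u (S = 182): V_u = 1/1.05·[0.3636·0.0000 + 0.6364·0.0000] = 0.0000
Node d (S = 110.5): V_d = 1/1.05·[0.3636·0.0000 + 0.6364·45.0750] = 27.3182
Node 0 (S = 130): V_0 = 1/1.05·[0.3636·0.0000 + 0.6364·27.3182] = 16.5565

$16.56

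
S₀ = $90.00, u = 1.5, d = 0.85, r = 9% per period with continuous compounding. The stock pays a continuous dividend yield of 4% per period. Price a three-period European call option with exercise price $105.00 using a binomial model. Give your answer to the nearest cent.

Per-period risk-free factor R = e^0.09 = 1.0942; dividend-adjusted growth = e^(0.09−0.04) = 1.0513.
Risk-neutral probability p = (1.0513 − 0.85)/(1.5 − 0.85) = 0.2013/0.6500 = 0.3096
Terminal stock prices: S_uuu = 303.8, S_uud = 172.1, S_udd = 97.54, S_ddd = 55.27
Terminal payoffs (S − K): max(198.8, 0) = 198.8, max(67.12, 0) = 67.12, max(-7.463, 0) = 0, max(-49.73, 0) = 0
Node uu (S = 202.5): V_uu = e^(−0.09)·[0.3096·198.7500 + 0.6904·67.1250] = 98.5971
Node ud (S = 114.8): V_ud = e^(−0.09)·[0.3096·67.1250 + 0.6904·0.0000] = 18.9962
Node dd (S = 65.02): V_dd = e^(−0.09)·[0.3096·0.0000 + 0.6904·0.0000] = 0.0000
Node u (S = 135): V_u = e^(−0.09)·[0.3096·98.5971 + 0.6904·18.9962] = 39.8880
Node d (S = 76.5): V_d = e^(−0.09)·[0.3096·18.9962 + 0.6904·0.0000] = 5.3759
Node 0 (S = 90): V_0 = e^(−0.09)·[0.3096·39.8880 + 0.6904·5.3759] = 14.6800

$14.68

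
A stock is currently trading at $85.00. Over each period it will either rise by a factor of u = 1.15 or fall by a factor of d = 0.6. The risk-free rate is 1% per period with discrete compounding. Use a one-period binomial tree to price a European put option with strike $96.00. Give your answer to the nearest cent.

$11.34

Risk-neutral probability p = (1 + 0.01 − 0.6)/(1.15 − 0.6) = 0.4100/0.5500 = 0.7455
Terminal stock prices: S_u = 97.75, S_d = 51
Terminal payoffs (K − S): max(-1.75, 0) = 0, max(45, 0) = 45
Node 0 (S = 85): V_0 = 1/1.01·[0.7455·0.0000 + 0.2545·45.0000] = 11.3411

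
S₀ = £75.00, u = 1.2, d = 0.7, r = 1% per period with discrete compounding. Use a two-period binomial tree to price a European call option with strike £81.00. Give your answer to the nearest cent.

Risk-neutral probability p = (1 + 0.01 − 0.7)/(1.2 − 0.7) = 0.3100/0.5000 = 0.6200
Terminal stock prices: S_uu = 108, S_ud = 63, S_dd = 36.75
Terminal payoffs (S − K): max(27, 0) = 27, max(-18, 0) = 0, max(-44.25, 0) = 0
Node u (S = 90): V_u = 1/1.01·[0.6200·27.0000 + 0.3800·0.0000] = 16.5743
Node d (S = 52.5): V_d = 1/1.01·[0.6200·0.0000 + 0.3800·0.0000] = 0.0000
Node 0 (S = 75): V_0 = 1/1.01·[0.6200·16.5743 + 0.3800·0.0000] = 10.1743

£10.17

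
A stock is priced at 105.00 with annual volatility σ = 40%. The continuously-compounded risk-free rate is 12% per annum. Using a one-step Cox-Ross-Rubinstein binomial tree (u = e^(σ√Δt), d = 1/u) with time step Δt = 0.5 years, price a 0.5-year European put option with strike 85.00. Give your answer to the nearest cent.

CRR parameters: u = e^(σ√Δt) = e^(0.4·√0.5) = 1.3269, d = 1/u = 0.7536
Per-period rate: rΔt = 0.12·0.5 = 0.06, so R = e^0.06 = 1.0618
Risk-neutral probability p = (e^0.06 − 0.7536)/(1.3269 − 0.7536) = 0.3082/0.5733 = 0.5376
Terminal stock prices: S_u = 139.3, S_d = 79.13
Terminal payoffs (K − S): max(-54.32, 0) = 0, max(5.868, 0) = 5.868
Node 0 (S = 105): V_0 = e^(−0.06)·[0.5376·0.0000 + 0.4624·5.8680] = 2.5552

2.56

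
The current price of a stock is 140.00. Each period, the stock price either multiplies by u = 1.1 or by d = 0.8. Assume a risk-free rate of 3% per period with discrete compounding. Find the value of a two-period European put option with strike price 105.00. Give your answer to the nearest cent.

0.79

Risk-neutral probability p = (1 + 0.03 − 0.8)/(1.1 − 0.8) = 0.2300/0.3000 = 0.7667
Terminal stock prices: S_uu = 169.4, S_ud = 123.2, S_dd = 89.6
Terminal payoffs (K − S): max(-64.4, 0) = 0, max(-18.2, 0) = 0, max(15.4, 0) = 15.4
Node u (S = 154): V_u = 1/1.03·[0.7667·0.0000 + 0.2333·0.0000] = 0.0000
Node d (S = 112): V_d = 1/1.03·[0.7667·0.0000 + 0.2333·15.4000] = 3.4887
Node 0 (S = 140): V_0 = 1/1.03·[0.7667·0.0000 + 0.2333·3.4887] = 0.7903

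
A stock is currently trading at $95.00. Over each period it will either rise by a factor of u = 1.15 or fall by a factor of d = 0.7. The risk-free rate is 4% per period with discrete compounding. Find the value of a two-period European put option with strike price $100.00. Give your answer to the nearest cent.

Risk-neutral probability p = (1 + 0.04 − 0.7)/(1.15 − 0.7) = 0.3400/0.4500 = 0.7556
Terminal stock prices: S_uu = 125.6, S_ud = 76.47, S_dd = 46.55
Terminal payoffs (K − S): max(-25.64, 0) = 0, max(23.53, 0) = 23.53, max(53.45, 0) = 53.45
Node u (S = 109.2): V_u = 1/1.04·[0.7556·0.0000 + 0.2444·23.5250] = 5.5294
Node d (S = 66.5): V_d = 1/1.04·[0.7556·23.5250 + 0.2444·53.4500] = 29.6538
Node 0 (S = 95): V_0 = 1/1.04·[0.7556·5.5294 + 0.2444·29.6538] = 10.9870

$10.99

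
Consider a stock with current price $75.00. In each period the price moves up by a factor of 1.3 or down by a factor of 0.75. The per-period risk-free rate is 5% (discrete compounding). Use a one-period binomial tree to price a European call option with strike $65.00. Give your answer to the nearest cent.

$16.88

Risk-neutral probability p = (1 + 0.05 − 0.75)/(1.3 − 0.75) = 0.3000/0.5500 = 0.5455
Terminal stock prices: S_u = 97.5, S_d = 56.25
Terminal payoffs (S − K): max(32.5, 0) = 32.5, max(-8.75, 0) = 0
Node 0 (S = 75): V_0 = 1/1.05·[0.5455·32.5000 + 0.4545·0.0000] = 16.8831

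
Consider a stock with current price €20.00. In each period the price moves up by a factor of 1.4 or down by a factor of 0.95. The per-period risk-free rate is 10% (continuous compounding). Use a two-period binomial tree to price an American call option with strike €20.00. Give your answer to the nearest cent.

€4.31

Risk-neutral probability p = (e^0.1 − 0.95)/(1.4 − 0.95) = 0.1552/0.4500 = 0.3448
Terminal stock prices: S_uu = 39.2, S_ud = 26.6, S_dd = 18.05
Terminal payoffs (S − K): max(19.2, 0) = 19.2, max(6.6, 0) = 6.6, max(-1.95, 0) = 0
Node u (S = 28): continuation = e^(−0.1)·[0.3448·19.2000 + 0.6552·6.6000] = 9.9033; exercise value = 8.0000 ≤ continuation, so V_u = 9.9033
Node d (S = 19): continuation = e^(−0.1)·[0.3448·6.6000 + 0.6552·0.0000] = 2.0593; exercise value = 0.0000 ≤ continuation, so V_d = 2.0593
Node 0 (S = 20): continuation = e^(−0.1)·[0.3448·9.9033 + 0.6552·2.0593] = 4.3107; exercise value = 0.0000 ≤ continuation, so V_0 = 4.3107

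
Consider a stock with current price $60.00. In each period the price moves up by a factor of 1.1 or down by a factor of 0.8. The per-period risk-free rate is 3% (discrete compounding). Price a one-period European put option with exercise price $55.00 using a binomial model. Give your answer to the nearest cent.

Risk-neutral probability p = (1 + 0.03 − 0.8)/(1.1 − 0.8) = 0.2300/0.3000 = 0.7667
Terminal stock prices: S_u = 66, S_d = 48
Terminal payoffs (K − S): max(-11, 0) = 0, max(7, 0) = 7
Node 0 (S = 60): V_0 = 1/1.03·[0.7667·0.0000 + 0.2333·7.0000] = 1.5858

$1.59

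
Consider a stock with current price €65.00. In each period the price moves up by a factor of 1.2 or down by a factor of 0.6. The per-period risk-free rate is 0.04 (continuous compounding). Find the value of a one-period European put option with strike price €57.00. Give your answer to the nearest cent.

Risk-neutral probability p = (e^0.04 − 0.6)/(1.2 − 0.6) = 0.4408/0.6000 = 0.7347
Terminal stock prices: S_u = 78, S_d = 39
Terminal payoffs (K − S): max(-21, 0) = 0, max(18, 0) = 18
Node 0 (S = 65): V_0 = e^(−0.04)·[0.7347·0.0000 + 0.2653·18.0000] = 4.5884

€4.59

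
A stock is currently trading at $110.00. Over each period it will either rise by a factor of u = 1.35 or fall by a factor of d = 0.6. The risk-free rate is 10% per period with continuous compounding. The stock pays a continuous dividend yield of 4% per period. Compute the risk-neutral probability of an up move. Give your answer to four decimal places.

p = 0.6158

Per-period risk-free factor R = e^0.1 = 1.1052; dividend-adjusted growth = e^(0.1−0.04) = 1.0618.
Risk-neutral probability p = (1.0618 − 0.6)/(1.35 − 0.6) = 0.4618/0.7500 = 0.6158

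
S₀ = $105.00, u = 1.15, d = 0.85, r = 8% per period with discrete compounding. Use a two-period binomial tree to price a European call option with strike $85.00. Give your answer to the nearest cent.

Risk-neutral probability p = (1 + 0.08 − 0.85)/(1.15 − 0.85) = 0.2300/0.3000 = 0.7667
Terminal stock prices: S_uu = 138.9, S_ud = 102.6, S_dd = 75.86
Terminal payoffs (S − K): max(53.86, 0) = 53.86, max(17.64, 0) = 17.64, max(-9.138, 0) = 0
Node u (S = 120.7): V_u = 1/1.08·[0.7667·53.8625 + 0.2333·17.6375] = 42.0463
Node d (S = 89.25): V_d = 1/1.08·[0.7667·17.6375 + 0.2333·0.0000] = 12.5204
Node 0 (S = 105): V_0 = 1/1.08·[0.7667·42.0463 + 0.2333·12.5204] = 32.5527

$32.55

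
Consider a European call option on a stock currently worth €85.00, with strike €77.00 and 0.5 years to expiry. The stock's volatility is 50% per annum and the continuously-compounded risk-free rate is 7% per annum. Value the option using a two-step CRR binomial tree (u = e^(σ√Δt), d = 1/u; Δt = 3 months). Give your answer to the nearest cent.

CRR parameters: u = e^(σ√Δt) = e^(0.5·√0.25) = 1.2840, d = 1/u = 0.7788
Per-period rate: rΔt = 0.07·0.25 = 0.0175, so R = e^0.0175 = 1.0177
Risk-neutral probability p = (e^0.0175 − 0.7788)/(1.2840 − 0.7788) = 0.2389/0.5052 = 0.4728
Terminal stock prices: S_uu = 140.1, S_ud = 85, S_dd = 51.56
Terminal payoffs (S − K): max(63.14, 0) = 63.14, max(8, 0) = 8, max(-25.44, 0) = 0
Node u (S = 109.1): V_u = e^(−0.0175)·[0.4728·63.1413 + 0.5272·8.0000] = 33.4779
Node d (S = 66.2): V_d = e^(−0.0175)·[0.4728·8.0000 + 0.5272·0.0000] = 3.7165
Node 0 (S = 85): V_0 = e^(−0.0175)·[0.4728·33.4779 + 0.5272·3.7165] = 17.4782

€17.48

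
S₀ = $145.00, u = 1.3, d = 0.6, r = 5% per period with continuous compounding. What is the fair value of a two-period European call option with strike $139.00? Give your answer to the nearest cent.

Risk-neutral probability p = (e^0.05 − 0.6)/(1.3 − 0.6) = 0.4513/0.7000 = 0.6447
Terminal stock prices: S_uu = 245.1, S_ud = 113.1, S_dd = 52.2
Terminal payoffs (S − K): max(106.1, 0) = 106.1, max(-25.9, 0) = 0, max(-86.8, 0) = 0
Node u (S = 188.5): V_u = e^(−0.05)·[0.6447·106.0500 + 0.3553·0.0000] = 65.0332
Node d (S = 87): V_d = e^(−0.05)·[0.6447·0.0000 + 0.3553·0.0000] = 0.0000
Node 0 (S = 145): V_0 = e^(−0.05)·[0.6447·65.0332 + 0.3553·0.0000] = 39.8805

$39.88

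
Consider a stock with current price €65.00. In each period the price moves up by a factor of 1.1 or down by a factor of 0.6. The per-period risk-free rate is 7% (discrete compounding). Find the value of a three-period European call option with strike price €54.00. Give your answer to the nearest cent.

€22.05

Risk-neutral probability p = (1 + 0.07 − 0.6)/(1.1 − 0.6) = 0.4700/0.5000 = 0.9400
Terminal stock prices: S_uuu = 86.52, S_uud = 47.19, S_udd = 25.74, S_ddd = 14.04
Terminal payoffs (S − K): max(32.52, 0) = 32.52, max(-6.81, 0) = 0, max(-28.26, 0) = 0, max(-39.96, 0) = 0
Node uu (S = 78.65): V_uu = 1/1.07·[0.9400·32.5150 + 0.0600·0.0000] = 28.5646
Node ud (S = 42.9): V_ud = 1/1.07·[0.9400·0.0000 + 0.0600·0.0000] = 0.0000
Node dd (S = 23.4): V_dd = 1/1.07·[0.9400·0.0000 + 0.0600·0.0000] = 0.0000
Node u (S = 71.5): V_u = 1/1.07·[0.9400·28.5646 + 0.0600·0.0000] = 25.0941
Node d (S = 39): V_d = 1/1.07·[0.9400·0.0000 + 0.0600·0.0000] = 0.0000
Node 0 (S = 65): V_0 = 1/1.07·[0.9400·25.0941 + 0.0600·0.0000] = 22.0453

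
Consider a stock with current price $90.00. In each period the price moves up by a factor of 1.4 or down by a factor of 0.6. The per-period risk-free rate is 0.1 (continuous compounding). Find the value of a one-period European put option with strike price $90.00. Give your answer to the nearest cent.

Risk-neutral probability p = (e^0.1 − 0.6)/(1.4 − 0.6) = 0.5052/0.8000 = 0.6315
Terminal stock prices: S_u = 126, S_d = 54
Terminal payoffs (K − S): max(-36, 0) = 0, max(36, 0) = 36
Node 0 (S = 90): V_0 = e^(−0.1)·[0.6315·0.0000 + 0.3685·36.0000] = 12.0048

$12.00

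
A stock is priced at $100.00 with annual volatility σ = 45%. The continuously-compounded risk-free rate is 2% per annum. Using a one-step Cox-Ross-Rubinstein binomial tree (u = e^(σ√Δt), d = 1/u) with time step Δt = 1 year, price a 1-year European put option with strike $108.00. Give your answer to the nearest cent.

CRR parameters: u = e^(σ√Δt) = e^(0.45·√1) = 1.5683, d = 1/u = 0.6376
Per-period rate: rΔt = 0.02·1 = 0.02, so R = e^0.02 = 1.0202
Risk-neutral probability p = (e^0.02 − 0.6376)/(1.5683 − 0.6376) = 0.3826/0.9307 = 0.4111
Terminal stock prices: S_u = 156.8, S_d = 63.76
Terminal payoffs (K − S): max(-48.83, 0) = 0, max(44.24, 0) = 44.24
Node 0 (S = 100): V_0 = e^(−0.02)·[0.4111·0.0000 + 0.5889·44.2372] = 25.5369

$25.54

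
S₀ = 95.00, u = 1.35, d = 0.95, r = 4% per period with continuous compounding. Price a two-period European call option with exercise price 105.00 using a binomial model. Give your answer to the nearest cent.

8.70

Risk-neutral probability p = (e^0.04 − 0.95)/(1.35 − 0.95) = 0.0908/0.4000 = 0.2270
Terminal stock prices: S_uu = 173.1, S_ud = 121.8, S_dd = 85.74
Terminal payoffs (S − K): max(68.14, 0) = 68.14, max(16.84, 0) = 16.84, max(-19.26, 0) = 0
Node u (S = 128.2): V_u = e^(−0.04)·[0.2270·68.1375 + 0.7730·16.8375] = 27.3671
Node d (S = 90.25): V_d = e^(−0.04)·[0.2270·16.8375 + 0.7730·0.0000] = 3.6727
Node 0 (S = 95): V_0 = e^(−0.04)·[0.2270·27.3671 + 0.7730·3.6727] = 8.6970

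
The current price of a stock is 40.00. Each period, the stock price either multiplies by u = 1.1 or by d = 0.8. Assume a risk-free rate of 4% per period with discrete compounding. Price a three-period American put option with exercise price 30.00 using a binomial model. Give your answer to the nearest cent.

Risk-neutral probability p = (1 + 0.04 − 0.8)/(1.1 − 0.8) = 0.2400/0.3000 = 0.8000
Terminal stock prices: S_uuu = 53.24, S_uud = 38.72, S_udd = 28.16, S_ddd = 20.48
Terminal payoffs (K − S): max(-23.24, 0) = 0, max(-8.72, 0) = 0, max(1.84, 0) = 1.84, max(9.52, 0) = 9.52
Node uu (S = 48.4): continuation = 1/1.04·[0.8000·0.0000 + 0.2000·0.0000] = 0.0000; exercise value = 0.0000 ≤ continuation, so V_uu = 0.0000
Node ud (S = 35.2): continuation = 1/1.04·[0.8000·0.0000 + 0.2000·1.8400] = 0.3538; exercise value = 0.0000 ≤ continuation, so V_ud = 0.3538
Node dd (S = 25.6): continuation = 1/1.04·[0.8000·1.8400 + 0.2000·9.5200] = 3.2462; exercise value = 4.4000 > continuation, so V_dd = 4.4000 (exercise)
Node u (S = 44): continuation = 1/1.04·[0.8000·0.0000 + 0.2000·0.3538] = 0.0680; exercise value = 0.0000 ≤ continuation, so V_u = 0.0680
Node d (S = 32): continuation = 1/1.04·[0.8000·0.3538 + 0.2000·4.4000] = 1.1183; exercise value = 0.0000 ≤ continuation, so V_d = 1.1183
Node 0 (S = 40): continuation = 1/1.04·[0.8000·0.0680 + 0.2000·1.1183] = 0.2674; exercise value = 0.0000 ≤ continuation, so V_0 = 0.2674

0.27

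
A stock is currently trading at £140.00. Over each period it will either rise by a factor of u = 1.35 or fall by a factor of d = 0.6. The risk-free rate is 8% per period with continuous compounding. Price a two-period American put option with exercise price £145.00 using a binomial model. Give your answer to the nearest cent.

Risk-neutral probability p = (e^0.08 − 0.6)/(1.35 − 0.6) = 0.4833/0.7500 = 0.6444
Terminal stock prices: S_uu = 255.2, S_ud = 113.4, S_dd = 50.4
Terminal payoffs (K − S): max(-110.2, 0) = 0, max(31.6, 0) = 31.6, max(94.6, 0) = 94.6
Node u (S = 189): continuation = e^(−0.08)·[0.6444·0.0000 + 0.3556·31.6000] = 10.3735; exercise value = 0.0000 ≤ continuation, so V_u = 10.3735
Node d (S = 84): continuation = e^(−0.08)·[0.6444·31.6000 + 0.3556·94.6000] = 49.8519; exercise value = 61.0000 > continuation, so V_d = 61.0000 (exercise)
Node 0 (S = 140): continuation = e^(−0.08)·[0.6444·10.3735 + 0.3556·61.0000] = 26.1954; exercise value = 5.0000 ≤ continuation, so V_0 = 26.1954

£26.20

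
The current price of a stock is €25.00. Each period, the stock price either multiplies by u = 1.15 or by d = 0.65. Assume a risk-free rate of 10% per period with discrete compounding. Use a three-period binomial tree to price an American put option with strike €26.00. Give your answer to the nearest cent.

Risk-neutral probability p = (1 + 0.1 − 0.65)/(1.15 − 0.65) = 0.4500/0.5000 = 0.9000
Terminal stock prices: S_uuu = 38.02, S_uud = 21.49, S_udd = 12.15, S_ddd = 6.866
Terminal payoffs (K − S): max(-12.02, 0) = 0, max(4.509, 0) = 4.509, max(13.85, 0) = 13.85, max(19.13, 0) = 19.13
Node uu (S = 33.06): continuation = 1/1.1·[0.9000·0.0000 + 0.1000·4.5094] = 0.4099; exercise value = 0.0000 ≤ continuation, so V_uu = 0.4099
Node ud (S = 18.69): continuation = 1/1.1·[0.9000·4.5094 + 0.1000·13.8531] = 4.9489; exercise value = 7.3125 > continuation, so V_ud = 7.3125 (exercise)
Node dd (S = 10.56): continuation = 1/1.1·[0.9000·13.8531 + 0.1000·19.1344] = 13.0739; exercise value = 15.4375 > continuation, so V_dd = 15.4375 (exercise)
Node u (S = 28.75): continuation = 1/1.1·[0.9000·0.4099 + 0.1000·7.3125] = 1.0002; exercise value = 0.0000 ≤ continuation, so V_u = 1.0002
Node d (S = 16.25): continuation = 1/1.1·[0.9000·7.3125 + 0.1000·15.4375] = 7.3864; exercise value = 9.7500 > continuation, so V_d = 9.7500 (exercise)
Node 0 (S = 25): continuation = 1/1.1·[0.9000·1.0002 + 0.1000·9.7500] = 1.7047; exercise value = 1.0000 ≤ continuation, so V_0 = 1.7047

€1.70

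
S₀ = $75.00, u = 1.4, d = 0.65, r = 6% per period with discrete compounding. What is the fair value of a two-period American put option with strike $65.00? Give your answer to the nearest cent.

Risk-neutral probability p = (1 + 0.06 − 0.65)/(1.4 − 0.65) = 0.4100/0.7500 = 0.5467
Terminal stock prices: S_uu = 147, S_ud = 68.25, S_dd = 31.69
Terminal payoffs (K − S): max(-82, 0) = 0, max(-3.25, 0) = 0, max(33.31, 0) = 33.31
Node u (S = 105): continuation = 1/1.06·[0.5467·0.0000 + 0.4533·0.0000] = 0.0000; exercise value = 0.0000 ≤ continuation, so V_u = 0.0000
Node d (S = 48.75): continuation = 1/1.06·[0.5467·0.0000 + 0.4533·33.3125] = 14.2469; exercise value = 16.2500 > continuation, so V_d = 16.2500 (exercise)
Node 0 (S = 75): continuation = 1/1.06·[0.5467·0.0000 + 0.4533·16.2500] = 6.9497; exercise value = 0.0000 ≤ continuation, so V_0 = 6.9497

$6.95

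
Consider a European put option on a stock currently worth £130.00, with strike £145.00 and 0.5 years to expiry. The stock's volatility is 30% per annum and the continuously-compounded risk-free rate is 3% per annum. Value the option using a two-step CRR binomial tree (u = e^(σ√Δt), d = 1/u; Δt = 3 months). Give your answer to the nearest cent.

CRR parameters: u = e^(σ√Δt) = e^(0.3·√0.25) = 1.1618, d = 1/u = 0.8607
Per-period rate: rΔt = 0.03·0.25 = 0.0075, so R = e^0.0075 = 1.0075
Risk-neutral probability p = (e^0.0075 − 0.8607)/(1.1618 − 0.8607) = 0.1468/0.3011 = 0.4876
Terminal stock prices: S_uu = 175.5, S_ud = 130, S_dd = 96.31
Terminal payoffs (K − S): max(-30.48, 0) = 0, max(15, 0) = 15, max(48.69, 0) = 48.69
Node u (S = 151): V_u = e^(−0.0075)·[0.4876·0.0000 + 0.5124·15.0000] = 7.6290
Node d (S = 111.9): V_d = e^(−0.0075)·[0.4876·15.0000 + 0.5124·48.6936] = 32.0245
Node 0 (S = 130): V_0 = e^(−0.0075)·[0.4876·7.6290 + 0.5124·32.0245] = 19.9796

£19.98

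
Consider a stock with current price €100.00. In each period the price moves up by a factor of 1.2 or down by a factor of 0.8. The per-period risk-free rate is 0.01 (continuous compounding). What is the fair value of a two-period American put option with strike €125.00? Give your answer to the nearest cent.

Risk-neutral probability p = (e^0.01 − 0.8)/(1.2 − 0.8) = 0.2101/0.4000 = 0.5251
Terminal stock prices: S_uu = 144, S_ud = 96, S_dd = 64
Terminal payoffs (K − S): max(-19, 0) = 0, max(29, 0) = 29, max(61, 0) = 61
Node u (S = 120): continuation = e^(−0.01)·[0.5251·0.0000 + 0.4749·29.0000] = 13.6343; exercise value = 5.0000 ≤ continuation, so V_u = 13.6343
Node d (S = 80): continuation = e^(−0.01)·[0.5251·29.0000 + 0.4749·61.0000] = 43.7562; exercise value = 45.0000 > continuation, so V_d = 45.0000 (exercise)
Node 0 (S = 100): continuation = e^(−0.01)·[0.5251·13.6343 + 0.4749·45.0000] = 28.2452; exercise value = 25.0000 ≤ continuation, so V_0 = 28.2452

€28.25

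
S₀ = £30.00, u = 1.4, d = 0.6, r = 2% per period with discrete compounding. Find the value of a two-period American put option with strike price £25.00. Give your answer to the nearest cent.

Risk-neutral probability p = (1 + 0.02 − 0.6)/(1.4 − 0.6) = 0.4200/0.8000 = 0.5250
Terminal stock prices: S_uu = 58.8, S_ud = 25.2, S_dd = 10.8
Terminal payoffs (K − S): max(-33.8, 0) = 0, max(-0.2, 0) = 0, max(14.2, 0) = 14.2
Node u (S = 42): continuation = 1/1.02·[0.5250·0.0000 + 0.4750·0.0000] = 0.0000; exercise value = 0.0000 ≤ continuation, so V_u = 0.0000
Node d (S = 18): continuation = 1/1.02·[0.5250·0.0000 + 0.4750·14.2000] = 6.6127; exercise value = 7.0000 > continuation, so V_d = 7.0000 (exercise)
Node 0 (S = 30): continuation = 1/1.02·[0.5250·0.0000 + 0.4750·7.0000] = 3.2598; exercise value = 0.0000 ≤ continuation, so V_0 = 3.2598

£3.26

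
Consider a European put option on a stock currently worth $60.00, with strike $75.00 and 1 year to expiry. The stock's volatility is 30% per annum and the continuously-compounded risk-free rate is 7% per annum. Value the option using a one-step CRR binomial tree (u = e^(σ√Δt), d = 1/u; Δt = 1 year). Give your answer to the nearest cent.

$12.97

CRR parameters: u = e^(σ√Δt) = e^(0.3·√1) = 1.3499, d = 1/u = 0.7408
Per-period rate: rΔt = 0.07·1 = 0.07, so R = e^0.07 = 1.0725
Risk-neutral probability p = (e^0.07 − 0.7408)/(1.3499 − 0.7408) = 0.3317/0.6090 = 0.5446
Terminal stock prices: S_u = 80.99, S_d = 44.45
Terminal payoffs (K − S): max(-5.992, 0) = 0, max(30.55, 0) = 30.55
Node 0 (S = 60): V_0 = e^(−0.07)·[0.5446·0.0000 + 0.4554·30.5509] = 12.9720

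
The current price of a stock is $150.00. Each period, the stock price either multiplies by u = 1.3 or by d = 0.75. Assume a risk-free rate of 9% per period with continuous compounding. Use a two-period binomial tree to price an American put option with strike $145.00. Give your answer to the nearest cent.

$11.12

Risk-neutral probability p = (e^0.09 − 0.75)/(1.3 − 0.75) = 0.3442/0.5500 = 0.6258
Terminal stock prices: S_uu = 253.5, S_ud = 146.2, S_dd = 84.38
Terminal payoffs (K − S): max(-108.5, 0) = 0, max(-1.25, 0) = 0, max(60.62, 0) = 60.62
Node u (S = 195): continuation = e^(−0.09)·[0.6258·0.0000 + 0.3742·0.0000] = 0.0000; exercise value = 0.0000 ≤ continuation, so V_u = 0.0000
Node d (S = 112.5): continuation = e^(−0.09)·[0.6258·0.0000 + 0.3742·60.6250] = 20.7349; exercise value = 32.5000 > continuation, so V_d = 32.5000 (exercise)
Node 0 (S = 150): continuation = e^(−0.09)·[0.6258·0.0000 + 0.3742·32.5000] = 11.1156; exercise value = 0.0000 ≤ continuation, so V_0 = 11.1156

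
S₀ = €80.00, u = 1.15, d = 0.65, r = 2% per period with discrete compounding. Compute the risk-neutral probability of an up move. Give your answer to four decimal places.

Risk-neutral probability p = (1 + 0.02 − 0.65)/(1.15 − 0.65) = 0.3700/0.5000 = 0.7400

p = 0.7400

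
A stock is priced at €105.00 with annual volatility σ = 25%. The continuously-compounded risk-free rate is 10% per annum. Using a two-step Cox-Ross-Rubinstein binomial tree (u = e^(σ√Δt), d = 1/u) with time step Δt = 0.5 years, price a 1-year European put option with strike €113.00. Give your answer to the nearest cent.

€9.15

CRR parameters: u = e^(σ√Δt) = e^(0.25·√0.5) = 1.1934, d = 1/u = 0.8380
Per-period rate: rΔt = 0.1·0.5 = 0.05, so R = e^0.05 = 1.0513
Risk-neutral probability p = (e^0.05 − 0.8380)/(1.1934 − 0.8380) = 0.2133/0.3554 = 0.6002
Terminal stock prices: S_uu = 149.5, S_ud = 105, S_dd = 73.73
Terminal payoffs (K − S): max(-36.53, 0) = 0, max(8, 0) = 8, max(39.27, 0) = 39.27
Node u (S = 125.3): V_u = e^(−0.05)·[0.6002·0.0000 + 0.3998·8.0000] = 3.0425
Node d (S = 87.99): V_d = e^(−0.05)·[0.6002·8.0000 + 0.3998·39.2702] = 19.5024
Node 0 (S = 105): V_0 = e^(−0.05)·[0.6002·3.0425 + 0.3998·19.5024] = 9.1541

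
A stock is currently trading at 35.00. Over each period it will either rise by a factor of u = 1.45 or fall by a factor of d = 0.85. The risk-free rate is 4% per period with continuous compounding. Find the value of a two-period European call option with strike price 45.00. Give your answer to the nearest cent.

Risk-neutral probability p = (e^0.04 − 0.85)/(1.45 − 0.85) = 0.1908/0.6000 = 0.3180
Terminal stock prices: S_uu = 73.59, S_ud = 43.14, S_dd = 25.29
Terminal payoffs (S − K): max(28.59, 0) = 28.59, max(-1.863, 0) = 0, max(-19.71, 0) = 0
Node u (S = 50.75): V_u = e^(−0.04)·[0.3180·28.5875 + 0.6820·0.0000] = 8.7349
Node d (S = 29.75): V_d = e^(−0.04)·[0.3180·0.0000 + 0.6820·0.0000] = 0.0000
Node 0 (S = 35): V_0 = e^(−0.04)·[0.3180·8.7349 + 0.6820·0.0000] = 2.6689

2.67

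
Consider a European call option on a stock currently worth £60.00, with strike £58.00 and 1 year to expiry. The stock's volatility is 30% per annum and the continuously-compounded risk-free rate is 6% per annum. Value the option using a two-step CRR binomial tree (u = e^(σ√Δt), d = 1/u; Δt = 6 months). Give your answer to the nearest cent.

CRR parameters: u = e^(σ√Δt) = e^(0.3·√0.5) = 1.2363, d = 1/u = 0.8089
Per-period rate: rΔt = 0.06·0.5 = 0.03, so R = e^0.03 = 1.0305
Risk-neutral probability p = (e^0.03 − 0.8089)/(1.2363 − 0.8089) = 0.2216/0.4275 = 0.5184
Terminal stock prices: S_uu = 91.71, S_ud = 60, S_dd = 39.26
Terminal payoffs (S − K): max(33.71, 0) = 33.71, max(2, 0) = 2, max(-18.74, 0) = 0
Node u (S = 74.18): V_u = e^(−0.03)·[0.5184·33.7079 + 0.4816·2.0000] = 17.8928
Node d (S = 48.53): V_d = e^(−0.03)·[0.5184·2.0000 + 0.4816·0.0000] = 1.0062
Node 0 (S = 60): V_0 = e^(−0.03)·[0.5184·17.8928 + 0.4816·1.0062] = 9.4719

£9.47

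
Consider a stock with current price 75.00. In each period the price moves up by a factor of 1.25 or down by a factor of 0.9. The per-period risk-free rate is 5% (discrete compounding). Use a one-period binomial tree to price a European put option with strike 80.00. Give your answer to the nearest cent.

6.80

Risk-neutral probability p = (1 + 0.05 − 0.9)/(1.25 − 0.9) = 0.1500/0.3500 = 0.4286
Terminal stock prices: S_u = 93.75, S_d = 67.5
Terminal payoffs (K − S): max(-13.75, 0) = 0, max(12.5, 0) = 12.5
Node 0 (S = 75): V_0 = 1/1.05·[0.4286·0.0000 + 0.5714·12.5000] = 6.8027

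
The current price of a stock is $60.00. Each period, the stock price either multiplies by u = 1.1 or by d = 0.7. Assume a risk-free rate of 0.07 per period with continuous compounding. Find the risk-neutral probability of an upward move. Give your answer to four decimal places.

Risk-neutral probability p = (e^0.07 − 0.7)/(1.1 − 0.7) = 0.3725/0.4000 = 0.9313

p = 0.9313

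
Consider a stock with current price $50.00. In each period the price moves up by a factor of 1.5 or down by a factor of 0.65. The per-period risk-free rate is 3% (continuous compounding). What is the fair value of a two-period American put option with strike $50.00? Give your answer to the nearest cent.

Risk-neutral probability p = (e^0.03 − 0.65)/(1.5 − 0.65) = 0.3805/0.8500 = 0.4476
Terminal stock prices: S_uu = 112.5, S_ud = 48.75, S_dd = 21.13
Terminal payoffs (K − S): max(-62.5, 0) = 0, max(1.25, 0) = 1.25, max(28.87, 0) = 28.87
Node u (S = 75): continuation = e^(−0.03)·[0.4476·0.0000 + 0.5524·1.2500] = 0.6701; exercise value = 0.0000 ≤ continuation, so V_u = 0.6701
Node d (S = 32.5): continuation = e^(−0.03)·[0.4476·1.2500 + 0.5524·28.8750] = 16.0223; exercise value = 17.5000 > continuation, so V_d = 17.5000 (exercise)
Node 0 (S = 50): continuation = e^(−0.03)·[0.4476·0.6701 + 0.5524·17.5000] = 9.6725; exercise value = 0.0000 ≤ continuation, so V_0 = 9.6725

$9.67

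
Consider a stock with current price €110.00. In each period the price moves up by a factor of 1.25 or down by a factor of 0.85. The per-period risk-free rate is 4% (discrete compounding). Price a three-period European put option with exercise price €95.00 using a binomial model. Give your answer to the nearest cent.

€3.53

Risk-neutral probability p = (1 + 0.04 − 0.85)/(1.25 − 0.85) = 0.1900/0.4000 = 0.4750
Terminal stock prices: S_uuu = 214.8, S_uud = 146.1, S_udd = 99.34, S_ddd = 67.55
Terminal payoffs (K − S): max(-119.8, 0) = 0, max(-51.09, 0) = 0, max(-4.344, 0) = 0, max(27.45, 0) = 27.45
Node uu (S = 171.9): V_uu = 1/1.04·[0.4750·0.0000 + 0.5250·0.0000] = 0.0000
Node ud (S = 116.9): V_ud = 1/1.04·[0.4750·0.0000 + 0.5250·0.0000] = 0.0000
Node dd (S = 79.47): V_dd = 1/1.04·[0.4750·0.0000 + 0.5250·27.4463] = 13.8551
Node u (S = 137.5): V_u = 1/1.04·[0.4750·0.0000 + 0.5250·0.0000] = 0.0000
Node d (S = 93.5): V_d = 1/1.04·[0.4750·0.0000 + 0.5250·13.8551] = 6.9942
Node 0 (S = 110): V_0 = 1/1.04·[0.4750·0.0000 + 0.5250·6.9942] = 3.5307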